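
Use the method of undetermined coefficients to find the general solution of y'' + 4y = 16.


Homogeneous part: r² + 4 = 0 ⇒ r = ±2i, so y_h = C₁cos(2x) + C₂sin(2x).
Try constant y_p = A; plug in: 4A = 16 ⇒ A = 4.
General solution: y = C₁cos(2x) + C₂sin(2x) + 4.


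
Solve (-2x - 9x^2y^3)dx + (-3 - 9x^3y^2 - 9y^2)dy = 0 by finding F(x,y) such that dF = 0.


Check exactness: ∂M/∂y = -27x^2y^2 and ∂N/∂x = -27x^2y^2; equal, so the equation is exact.
Integrate M with respect to x (treating y as constant): ∫M dx = -x^2 - 3x^3y^3 + h(y).
Differentiate w.r.t. y and set equal to N: the x-dependent terms already match, leaving h'(y) = -3 - 9y^2. Integrate: h(y) = -3y - 3y^3.
So F(x,y) = -x^2 - 3y - 3x^3y^3 - 3y^3.
General solution: -x^2 - 3y - 3x^3y^3 - 3y^3 = C.


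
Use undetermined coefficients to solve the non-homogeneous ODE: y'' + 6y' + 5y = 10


Characteristic roots of r² + 6r + 5 = 0 are -1, -5.
y_h = C₁e^(-x) + C₂e^(-5x).
Constant forcing; try y_p = A. Then 5A = 10 ⇒ A = 2.
General solution: y = C₁e^(-x) + C₂e^(-5x) + 2.


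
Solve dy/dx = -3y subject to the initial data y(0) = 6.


General solution of y' = -3y is y = Ce^(-3x).
Apply y(0) = 6: C = 6.
Particular solution: y = 6e^(-3x).


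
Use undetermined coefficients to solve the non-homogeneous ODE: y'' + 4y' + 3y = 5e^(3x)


Characteristic roots of r² + 4r + 3 = 0 are -1, -3.
y_h = C₁e^(-x) + C₂e^(-3x).
Forcing exponent 3 is not a characteristic root; try y_p = Ae^(3x).
Substitute: A·(9 + (4)·3 + (3)) = A·24 = 5, so A = 5/24.
General solution: y = C₁e^(-x) + C₂e^(-3x) + (5/24)e^(3x).


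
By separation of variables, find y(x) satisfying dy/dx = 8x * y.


Separate variables: dy/y = 8x dx.
Integrate: ln|y| = 4x^2 + C₀.
Exponentiate: y = Ce^(4x^2).


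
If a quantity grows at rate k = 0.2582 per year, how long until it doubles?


Exponential growth: P(t) = P₀ e^(0.2582t). Set P(t)/P₀ = 2: e^(0.2582t) = 2.
Solve: t = ln(2)/0.2582 ≈ 2.68 years.


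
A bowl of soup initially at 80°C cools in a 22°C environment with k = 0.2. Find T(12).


Newton's law: dT/dt = -k(T - T_a) has solution T(t) = T_a + (T₀ - T_a)e^(-kt).
Plug in T_a = 22, T₀ = 80, k = 0.2, t = 12: T(12) = 22 + (58)e^(-2.40) ≈ 27.3°C.


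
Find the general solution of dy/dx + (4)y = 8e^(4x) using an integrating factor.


P(x) = 4 ⇒ μ = e^(4x).
(μ y)' = 8e^(8x) ⇒ μ y = (8/8)e^(8x) + C.
Divide by μ: y = e^(4x) + Ce^(-4x).


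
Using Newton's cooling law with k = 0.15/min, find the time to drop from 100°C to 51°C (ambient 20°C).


From T(t) = T_a + (T₀ - T_a)e^(-kt), set T(t) = 51:
(51 - 20) / (100 - 20) = e^(-0.15t), so t = -ln(0.388)/0.15 ≈ 6.3 minutes.


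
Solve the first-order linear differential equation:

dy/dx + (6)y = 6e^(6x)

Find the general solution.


P(x) = 6 ⇒ μ = e^(6x).
(μ y)' = 6e^(12x) ⇒ μ y = (6/12)e^(12x) + C.
Divide by μ: y = (1/2)e^(6x) + Ce^(-6x).


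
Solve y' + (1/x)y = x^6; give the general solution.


P(x) = 1/x ⇒ μ = x^1.
(x^1 y)' = x^1·x^6 = x^7.
Integrate: x^1 y = x^8/(8) + C.
Solve for y: y = (1/8)x^7 + C/x^1.


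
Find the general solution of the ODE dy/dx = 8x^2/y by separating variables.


Separate variables: y dy = 8x^2 dx.
Integrate both sides: y²/2 = (8/3)x^3 + C₀.
Multiply by 2: y² = (16/3)x^3 + C.


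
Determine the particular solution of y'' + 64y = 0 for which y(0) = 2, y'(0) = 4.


Characteristic roots of r² + 64 = 0 are ±8i, so y = C₁cos(8x) + C₂sin(8x).
Apply y(0) = 2: C₁ = 2. Differentiate and apply y'(0) = 4: 8·C₂ = 4, so C₂ = 1/2.
Particular solution: y = 2cos(8x) + (1/2)sin(8x).


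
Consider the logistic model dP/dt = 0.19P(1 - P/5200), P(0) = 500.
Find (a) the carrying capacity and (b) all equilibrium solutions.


Logistic ODE dP/dt = 0.19P(1 - P/5200) has equilibria where dP/dt = 0, i.e. P = 0 or P = 5200.
The coefficient (1 - P/K) = 0 when P = K, identifying K = 5200 as the carrying capacity.
(a) K = 5200; (b) equilibria P = 0 and P = 5200.


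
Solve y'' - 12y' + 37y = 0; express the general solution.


Characteristic equation: r² - 12r + 37 = 0.
Discriminant is negative; roots r = 6 ± 1i (complex conjugate pair).
General solution uses e^(α x)(C₁ cos(β x) + C₂ sin(β x)): y = e^(6x)(C₁cos(x) + C₂sin(x)).


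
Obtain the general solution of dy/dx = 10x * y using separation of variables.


Separate variables: dy/y = 10x dx.
Integrate: ln|y| = 5x^2 + C₀.
Exponentiate: y = Ce^(5x^2).


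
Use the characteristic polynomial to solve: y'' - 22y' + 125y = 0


Characteristic equation: r² - 22r + 125 = 0.
Discriminant is negative; roots r = 11 ± 2i (complex conjugate pair).
General solution uses e^(α x)(C₁ cos(β x) + C₂ sin(β x)): y = e^(11x)(C₁cos(2x) + C₂sin(2x)).


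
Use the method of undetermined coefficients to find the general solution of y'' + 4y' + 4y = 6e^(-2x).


Characteristic polynomial (r + 2)² = 0; repeated root r = -2.
y_h = (C₁ + C₂x)e^(-2x). Forcing matches the repeated root (resonance), so try y_p = Ax² e^(-2x).
Substitute and solve for A: 2A = 6, so A = 3.
General solution: y = (C₁ + C₂x + 3x²)e^(-2x).


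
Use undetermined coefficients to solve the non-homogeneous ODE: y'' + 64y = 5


Homogeneous part: r² + 64 = 0 ⇒ r = ±8i, so y_h = C₁cos(8x) + C₂sin(8x).
Try constant y_p = A; plug in: 64A = 5 ⇒ A = 5/64.
General solution: y = C₁cos(8x) + C₂sin(8x) + 5/64.


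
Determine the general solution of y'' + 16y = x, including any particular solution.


Homogeneous: r² + 16 = 0 ⇒ r = ±4i, y_h = C₁cos(4x) + C₂sin(4x).
Polynomial forcing; try y_p = Ax + B. Then y_p'' + 16 y_p = 16(Ax + B) = x, so B = 0 and A = 1/16.
General solution: y = C₁cos(4x) + C₂sin(4x) + (1/16)x.


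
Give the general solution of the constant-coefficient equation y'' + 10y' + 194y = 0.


Characteristic equation: r² + 10r + 194 = 0.
Discriminant is negative; roots r = -5 ± 13i (complex conjugate pair).
General solution uses e^(α x)(C₁ cos(β x) + C₂ sin(β x)): y = e^(-5x)(C₁cos(13x) + C₂sin(13x)).


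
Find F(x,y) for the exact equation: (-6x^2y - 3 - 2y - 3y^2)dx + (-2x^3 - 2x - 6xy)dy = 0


Check exactness: ∂M/∂y = -6x^2 - 2 - 6y and ∂N/∂x = -6x^2 - 2 - 6y; equal, so the equation is exact.
Integrate M with respect to x (treating y as constant): ∫M dx = -2x^3y - 3x - 2xy - 3xy^2 + h(y).
Differentiate w.r.t. y and set equal to N: all terms match, so h'(y) = 0 and h is a constant absorbed into C.
General solution: -2x^3y - 3x - 2xy - 3xy^2 = C.


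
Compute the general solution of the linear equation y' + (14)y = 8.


P(x) = 14, Q(x) = 8; integrating factor μ = e^(14x).
(μ y)' = 8e^(14x) ⇒ μ y = (4/7)e^(14x) + C.
Divide by μ: y = 4/7 + Ce^(-14x).


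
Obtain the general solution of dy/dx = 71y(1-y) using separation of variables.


Separate: dy/[y(1-y)] = 71 dx.
Partial fractions: 1/[y(1-y)] = 1/y + 1/(1-y).
Integrate: ln|y/(1-y)| = 71x + C₀.
Solve for y: y = 1/(1 + Ce^(-71x)).


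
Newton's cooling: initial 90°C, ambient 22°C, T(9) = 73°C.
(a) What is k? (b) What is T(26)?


Newton's law: T(t) = T_a + (T₀ - T_a)e^(-kt).
(a) Use T(9) = 73: (73 - 22)/(90 - 22) = e^(-k·9), so k = -ln(0.750)/9 ≈ 0.0320.
(b) Apply k to t = 26: T(26) = 22 + (68)e^(-0.831) ≈ 51.6°C.


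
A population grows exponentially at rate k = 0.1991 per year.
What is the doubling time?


Exponential growth: P(t) = P₀ e^(0.1991t). Set P(t)/P₀ = 2: e^(0.1991t) = 2.
Solve: t = ln(2)/0.1991 ≈ 3.48 years.


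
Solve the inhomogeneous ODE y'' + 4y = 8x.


Homogeneous: r² + 4 = 0 ⇒ r = ±2i, y_h = C₁cos(2x) + C₂sin(2x).
Polynomial forcing; try y_p = Ax + B. Then y_p'' + 4 y_p = 4(Ax + B) = 8x, so B = 0 and A = 2.
General solution: y = C₁cos(2x) + C₂sin(2x) + 2x.


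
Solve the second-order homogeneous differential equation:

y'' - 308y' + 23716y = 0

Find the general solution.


Characteristic equation: r² - 308r + 23716 = 0, i.e. (r - 154)² = 0.
Repeated root r = 154; include an x factor for the second linearly independent solution.
General solution: y = (C₁ + C₂x)e^(154x).


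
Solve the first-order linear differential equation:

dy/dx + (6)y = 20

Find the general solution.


P(x) = 6, Q(x) = 20; integrating factor μ = e^(6x).
(μ y)' = 20e^(6x) ⇒ μ y = (10/3)e^(6x) + C.
Divide by μ: y = 10/3 + Ce^(-6x).


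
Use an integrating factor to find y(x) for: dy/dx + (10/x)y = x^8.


P(x) = 10/x ⇒ μ = x^10.
(x^10 y)' = x^18 ⇒ x^10 y = x^19/(19) + C.
Solve for y: y = (1/19)x^9 + C/x^10.


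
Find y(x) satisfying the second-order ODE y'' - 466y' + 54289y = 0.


Characteristic equation: r² - 466r + 54289 = 0, i.e. (r - 233)² = 0.
Repeated root r = 233; include an x factor for the second linearly independent solution.
General solution: y = (C₁ + C₂x)e^(233x).


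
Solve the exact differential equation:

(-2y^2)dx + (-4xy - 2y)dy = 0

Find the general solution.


Check exactness: ∂M/∂y = -4y and ∂N/∂x = -4y; equal, so the equation is exact.
Integrate M with respect to x (treating y as constant): ∫M dx = -2xy^2 + h(y).
Differentiate w.r.t. y and set equal to N: the x-dependent terms already match, leaving h'(y) = -2y. Integrate: h(y) = -y^2.
So F(x,y) = -2xy^2 - y^2.
General solution: -2xy^2 - y^2 = C.


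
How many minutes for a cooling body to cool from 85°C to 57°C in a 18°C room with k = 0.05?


From T(t) = T_a + (T₀ - T_a)e^(-kt), set T(t) = 57:
(57 - 18) / (85 - 18) = e^(-0.05t), so t = -ln(0.582)/0.05 ≈ 10.8 minutes.


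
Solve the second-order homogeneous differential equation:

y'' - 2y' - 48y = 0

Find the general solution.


Characteristic equation: r² - 2r - 48 = 0.
Factor: (r - 8)(r + 6) = 0 ⇒ r = 8, -6 (distinct real).
General solution: y = C₁e^(8x) + C₂e^(-6x).


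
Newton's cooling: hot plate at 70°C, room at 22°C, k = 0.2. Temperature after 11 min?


Newton's law: dT/dt = -k(T - T_a) has solution T(t) = T_a + (T₀ - T_a)e^(-kt).
Plug in T_a = 22, T₀ = 70, k = 0.2, t = 11: T(11) = 22 + (48)e^(-2.20) ≈ 27.3°C.


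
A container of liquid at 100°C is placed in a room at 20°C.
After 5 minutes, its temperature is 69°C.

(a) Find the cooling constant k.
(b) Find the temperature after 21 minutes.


Newton's law: T(t) = T_a + (T₀ - T_a)e^(-kt).
(a) Use T(5) = 69: (69 - 20)/(100 - 20) = e^(-k·5), so k = -ln(0.613)/5 ≈ 0.0980.
(b) Apply k to t = 21: T(21) = 20 + (80)e^(-2.059) ≈ 30.2°C.


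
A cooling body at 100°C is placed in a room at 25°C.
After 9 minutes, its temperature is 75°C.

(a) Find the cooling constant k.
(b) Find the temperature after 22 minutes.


Newton's law: T(t) = T_a + (T₀ - T_a)e^(-kt).
(a) Use T(9) = 75: (75 - 25)/(100 - 25) = e^(-k·9), so k = -ln(0.667)/9 ≈ 0.0451.
(b) Apply k to t = 22: T(22) = 25 + (75)e^(-0.991) ≈ 52.8°C.


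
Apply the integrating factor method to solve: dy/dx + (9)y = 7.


P(x) = 9, Q(x) = 7; integrating factor μ = e^(9x).
(μ y)' = 7e^(9x) ⇒ μ y = (7/9)e^(9x) + C.
Divide by μ: y = 7/9 + Ce^(-9x).


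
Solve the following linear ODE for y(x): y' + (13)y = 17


P(x) = 13, Q(x) = 17; integrating factor μ = e^(13x).
(μ y)' = 17e^(13x) ⇒ μ y = (17/13)e^(13x) + C.
Divide by μ: y = 17/13 + Ce^(-13x).


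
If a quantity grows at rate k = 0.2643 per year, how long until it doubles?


Exponential growth: P(t) = P₀ e^(0.2643t). Set P(t)/P₀ = 2: e^(0.2643t) = 2.
Solve: t = ln(2)/0.2643 ≈ 2.62 years.


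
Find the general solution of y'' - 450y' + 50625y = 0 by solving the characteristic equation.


Characteristic equation: r² - 450r + 50625 = 0, i.e. (r - 225)² = 0.
Repeated root r = 225; include an x factor for the second linearly independent solution.
General solution: y = (C₁ + C₂x)e^(225x).


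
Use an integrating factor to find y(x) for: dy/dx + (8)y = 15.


P(x) = 8, Q(x) = 15; integrating factor μ = e^(8x).
(μ y)' = 15e^(8x) ⇒ μ y = (15/8)e^(8x) + C.
Divide by μ: y = 15/8 + Ce^(-8x).


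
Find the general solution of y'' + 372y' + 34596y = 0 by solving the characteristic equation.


Characteristic equation: r² + 372r + 34596 = 0, i.e. (r + 186)² = 0.
Repeated root r = -186; include an x factor for the second linearly independent solution.
General solution: y = (C₁ + C₂x)e^(-186x).


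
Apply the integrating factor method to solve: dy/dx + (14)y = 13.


P(x) = 14, Q(x) = 13; integrating factor μ = e^(14x).
(μ y)' = 13e^(14x) ⇒ μ y = (13/14)e^(14x) + C.
Divide by μ: y = 13/14 + Ce^(-14x).


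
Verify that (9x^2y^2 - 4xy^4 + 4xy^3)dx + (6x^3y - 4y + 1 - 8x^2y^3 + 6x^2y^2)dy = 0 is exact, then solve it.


Check exactness: ∂M/∂y = 18x^2y - 16xy^3 + 12xy^2 and ∂N/∂x = 18x^2y - 16xy^3 + 12xy^2; equal, so the equation is exact.
Integrate M with respect to x (treating y as constant): ∫M dx = 3x^3y^2 - 2x^2y^4 + 2x^2y^3 + h(y).
Differentiate w.r.t. y and set equal to N: the x-dependent terms already match, leaving h'(y) = -4y + 1. Integrate: h(y) = -2y^2 + y.
So F(x,y) = 3x^3y^2 - 2y^2 + y - 2x^2y^4 + 2x^2y^3.
General solution: 3x^3y^2 - 2y^2 + y - 2x^2y^4 + 2x^2y^3 = C.


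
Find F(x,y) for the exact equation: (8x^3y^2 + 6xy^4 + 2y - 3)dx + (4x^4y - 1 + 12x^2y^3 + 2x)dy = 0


Check exactness: ∂M/∂y = 16x^3y + 24xy^3 + 2 and ∂N/∂x = 16x^3y + 24xy^3 + 2; equal, so the equation is exact.
Integrate M with respect to x (treating y as constant): ∫M dx = 2x^4y^2 + 3x^2y^4 + 2xy - 3x + h(y).
Differentiate w.r.t. y and set equal to N: the x-dependent terms already match, leaving h'(y) = -1. Integrate: h(y) = -y.
So F(x,y) = 2x^4y^2 - y + 3x^2y^4 + 2xy - 3x.
General solution: 2x^4y^2 - y + 3x^2y^4 + 2xy - 3x = C.


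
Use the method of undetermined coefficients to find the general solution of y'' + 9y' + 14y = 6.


Characteristic roots of r² + 9r + 14 = 0 are -7, -2.
y_h = C₁e^(-7x) + C₂e^(-2x).
Constant forcing; try y_p = A. Then 14A = 6 ⇒ A = 3/7.
General solution: y = C₁e^(-7x) + C₂e^(-2x) + 3/7.


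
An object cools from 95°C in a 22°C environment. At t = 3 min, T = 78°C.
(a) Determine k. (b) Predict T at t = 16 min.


Newton's law: T(t) = T_a + (T₀ - T_a)e^(-kt).
(a) Use T(3) = 78: (78 - 22)/(95 - 22) = e^(-k·3), so k = -ln(0.767)/3 ≈ 0.0884.
(b) Apply k to t = 16: T(16) = 22 + (73)e^(-1.414) ≈ 39.8°C.


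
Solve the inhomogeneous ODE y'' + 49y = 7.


Homogeneous part: r² + 49 = 0 ⇒ r = ±7i, so y_h = C₁cos(7x) + C₂sin(7x).
Try constant y_p = A; plug in: 49A = 7 ⇒ A = 1/7.
General solution: y = C₁cos(7x) + C₂sin(7x) + 1/7.


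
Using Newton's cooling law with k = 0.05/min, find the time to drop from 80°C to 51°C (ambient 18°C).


From T(t) = T_a + (T₀ - T_a)e^(-kt), set T(t) = 51:
(51 - 18) / (80 - 18) = e^(-0.05t), so t = -ln(0.532)/0.05 ≈ 12.6 minutes.


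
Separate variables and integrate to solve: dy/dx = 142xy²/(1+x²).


Separate: dy/y² = 142x/(1+x²) dx.
Integrate LHS: ∫ dy/y² = -1/y.
Integrate RHS via u = 1+x²: 71ln(1+x²) + C.
Result: -1/y = 71ln(1+x²) + C.


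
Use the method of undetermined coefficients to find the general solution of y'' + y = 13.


Homogeneous part: r² + 1 = 0 ⇒ r = ±1i, so y_h = C₁cos(x) + C₂sin(x).
Try constant y_p = A; plug in: 1A = 13 ⇒ A = 13.
General solution: y = C₁cos(x) + C₂sin(x) + 13.


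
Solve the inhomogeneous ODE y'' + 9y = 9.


Homogeneous part: r² + 9 = 0 ⇒ r = ±3i, so y_h = C₁cos(3x) + C₂sin(3x).
Try constant y_p = A; plug in: 9A = 9 ⇒ A = 1.
General solution: y = C₁cos(3x) + C₂sin(3x) + 1.


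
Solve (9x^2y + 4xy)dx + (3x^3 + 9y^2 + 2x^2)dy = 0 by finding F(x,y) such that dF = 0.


Check exactness: ∂M/∂y = 9x^2 + 4x and ∂N/∂x = 9x^2 + 4x; equal, so the equation is exact.
Integrate M with respect to x (treating y as constant): ∫M dx = 3x^3y + 2x^2y + h(y).
Differentiate w.r.t. y and set equal to N: the x-dependent terms already match, leaving h'(y) = 9y^2. Integrate: h(y) = 3y^3.
So F(x,y) = 3x^3y + 3y^3 + 2x^2y.
General solution: 3x^3y + 3y^3 + 2x^2y = C.


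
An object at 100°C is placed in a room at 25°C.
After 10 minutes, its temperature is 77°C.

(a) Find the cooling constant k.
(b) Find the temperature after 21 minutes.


Newton's law: T(t) = T_a + (T₀ - T_a)e^(-kt).
(a) Use T(10) = 77: (77 - 25)/(100 - 25) = e^(-k·10), so k = -ln(0.693)/10 ≈ 0.0366.
(b) Apply k to t = 21: T(21) = 25 + (75)e^(-0.769) ≈ 59.8°C.


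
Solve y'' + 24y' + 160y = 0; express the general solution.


Characteristic equation: r² + 24r + 160 = 0.
Discriminant is negative; roots r = -12 ± 4i (complex conjugate pair).
General solution uses e^(α x)(C₁ cos(β x) + C₂ sin(β x)): y = e^(-12x)(C₁cos(4x) + C₂sin(4x)).


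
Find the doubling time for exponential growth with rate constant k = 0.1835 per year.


Exponential growth: P(t) = P₀ e^(0.1835t). Set P(t)/P₀ = 2: e^(0.1835t) = 2.
Solve: t = ln(2)/0.1835 ≈ 3.78 years.


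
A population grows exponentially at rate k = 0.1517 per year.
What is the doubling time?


Exponential growth: P(t) = P₀ e^(0.1517t). Set P(t)/P₀ = 2: e^(0.1517t) = 2.
Solve: t = ln(2)/0.1517 ≈ 4.57 years.


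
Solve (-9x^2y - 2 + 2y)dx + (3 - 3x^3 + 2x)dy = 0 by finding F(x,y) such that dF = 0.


Check exactness: ∂M/∂y = -9x^2 + 2 and ∂N/∂x = -9x^2 + 2; equal, so the equation is exact.
Integrate M with respect to x (treating y as constant): ∫M dx = -3x^3y - 2x + 2xy + h(y).
Differentiate w.r.t. y and set equal to N: the x-dependent terms already match, leaving h'(y) = 3. Integrate: h(y) = 3y.
So F(x,y) = 3y - 3x^3y - 2x + 2xy.
General solution: 3y - 3x^3y - 2x + 2xy = C.


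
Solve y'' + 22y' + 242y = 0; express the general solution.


Characteristic equation: r² + 22r + 242 = 0.
Discriminant is negative; roots r = -11 ± 11i (complex conjugate pair).
General solution uses e^(α x)(C₁ cos(β x) + C₂ sin(β x)): y = e^(-11x)(C₁cos(11x) + C₂sin(11x)).


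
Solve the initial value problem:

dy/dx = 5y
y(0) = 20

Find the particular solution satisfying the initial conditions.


General solution of y' = 5y is y = Ce^(5x).
Apply y(0) = 20: C = 20.
Particular solution: y = 20e^(5x).


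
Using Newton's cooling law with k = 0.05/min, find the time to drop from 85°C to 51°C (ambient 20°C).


From T(t) = T_a + (T₀ - T_a)e^(-kt), set T(t) = 51:
(51 - 20) / (85 - 20) = e^(-0.05t), so t = -ln(0.477)/0.05 ≈ 14.8 minutes.


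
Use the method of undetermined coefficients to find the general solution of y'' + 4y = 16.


Homogeneous part: r² + 4 = 0 ⇒ r = ±2i, so y_h = C₁cos(2x) + C₂sin(2x).
Try constant y_p = A; plug in: 4A = 16 ⇒ A = 4.
General solution: y = C₁cos(2x) + C₂sin(2x) + 4.


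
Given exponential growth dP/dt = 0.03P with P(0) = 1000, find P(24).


The ODE dP/dt = 0.03P has solution P(t) = P(0)e^(0.03t).
Substitute P(0) = 1000 and t = 24: P(24) = 1000 e^(0.72) ≈ 2054.


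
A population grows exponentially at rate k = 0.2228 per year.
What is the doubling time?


Exponential growth: P(t) = P₀ e^(0.2228t). Set P(t)/P₀ = 2: e^(0.2228t) = 2.
Solve: t = ln(2)/0.2228 ≈ 3.11 years.


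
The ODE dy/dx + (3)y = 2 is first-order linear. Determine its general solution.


P(x) = 3, Q(x) = 2; integrating factor μ = e^(3x).
(μ y)' = 2e^(3x) ⇒ μ y = (2/3)e^(3x) + C.
Divide by μ: y = 2/3 + Ce^(-3x).


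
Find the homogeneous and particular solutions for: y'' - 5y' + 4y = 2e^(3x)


Characteristic roots of r² - 5r + 4 = 0 are 4, 1.
y_h = C₁e^(4x) + C₂e^(x).
Forcing exponent 3 is not a characteristic root; try y_p = Ae^(3x).
Substitute: A·(9 + (-5)·3 + (4)) = A·-2 = 2, so A = -1.
General solution: y = C₁e^(4x) + C₂e^(x) - e^(3x).


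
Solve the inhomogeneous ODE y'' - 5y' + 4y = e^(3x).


Characteristic roots of r² - 5r + 4 = 0 are 1, 4.
y_h = C₁e^(x) + C₂e^(4x).
Forcing exponent 3 is not a characteristic root; try y_p = Ae^(3x).
Substitute: A·(9 + (-5)·3 + (4)) = A·-2 = 1, so A = -1/2.
General solution: y = C₁e^(x) + C₂e^(4x) - (1/2)e^(3x).


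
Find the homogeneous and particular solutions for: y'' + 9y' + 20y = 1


Characteristic roots of r² + 9r + 20 = 0 are -5, -4.
y_h = C₁e^(-5x) + C₂e^(-4x).
Forcing exponent 0 is not a characteristic root; try y_p = A.
Substitute: A·(0 + (9)·0 + (20)) = A·20 = 1, so A = 1/20.
General solution: y = C₁e^(-5x) + C₂e^(-4x) + 1/20.


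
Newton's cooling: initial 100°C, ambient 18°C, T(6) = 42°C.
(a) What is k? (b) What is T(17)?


Newton's law: T(t) = T_a + (T₀ - T_a)e^(-kt).
(a) Use T(6) = 42: (42 - 18)/(100 - 18) = e^(-k·6), so k = -ln(0.293)/6 ≈ 0.2048.
(b) Apply k to t = 17: T(17) = 18 + (82)e^(-3.481) ≈ 20.5°C.


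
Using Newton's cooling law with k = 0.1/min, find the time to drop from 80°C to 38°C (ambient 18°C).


From T(t) = T_a + (T₀ - T_a)e^(-kt), set T(t) = 38:
(38 - 18) / (80 - 18) = e^(-0.1t), so t = -ln(0.323)/0.1 ≈ 11.3 minutes.


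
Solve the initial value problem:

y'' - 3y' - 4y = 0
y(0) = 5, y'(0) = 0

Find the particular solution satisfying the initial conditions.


Characteristic roots of r² - 3r - 4 = 0 are -1, 4.
General solution y = c₁ e^(-x) + c₂ e^(4x).
Apply y(0) = 5: c₁ + c₂ = 5. Apply y'(0) = 0: -1 c₁ + 4 c₂ = 0.
Solve: c₁ = 4, c₂ = 1.
Particular solution: y = 4e^(-x) + e^(4x).


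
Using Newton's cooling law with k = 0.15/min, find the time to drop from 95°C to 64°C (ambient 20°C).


From T(t) = T_a + (T₀ - T_a)e^(-kt), set T(t) = 64:
(64 - 20) / (95 - 20) = e^(-0.15t), so t = -ln(0.587)/0.15 ≈ 3.6 minutes.


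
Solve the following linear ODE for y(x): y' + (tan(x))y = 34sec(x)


P(x) = tan(x) ⇒ μ = e^(∫tan(x)dx) = sec(x).
(sec(x) y)' = 34sec²(x) ⇒ sec(x) y = 34tan(x) + C.
Multiply by cos(x): y = 34sin(x) + C·cos(x).


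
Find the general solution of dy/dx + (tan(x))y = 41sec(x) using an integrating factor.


P(x) = tan(x) ⇒ μ = e^(∫tan(x)dx) = sec(x).
(sec(x) y)' = 41sec²(x) ⇒ sec(x) y = 41tan(x) + C.
Multiply by cos(x): y = 41sin(x) + C·cos(x).


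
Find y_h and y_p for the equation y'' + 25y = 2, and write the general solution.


Homogeneous part: r² + 25 = 0 ⇒ r = ±5i, so y_h = C₁cos(5x) + C₂sin(5x).
Try constant y_p = A; plug in: 25A = 2 ⇒ A = 2/25.
General solution: y = C₁cos(5x) + C₂sin(5x) + 2/25.


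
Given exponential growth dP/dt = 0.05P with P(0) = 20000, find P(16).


The ODE dP/dt = 0.05P has solution P(t) = P(0)e^(0.05t).
Substitute P(0) = 20000 and t = 16: P(16) = 20000 e^(0.80) ≈ 44511.


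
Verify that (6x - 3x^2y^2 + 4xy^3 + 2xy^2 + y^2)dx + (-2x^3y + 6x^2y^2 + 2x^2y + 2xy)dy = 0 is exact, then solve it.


Check exactness: ∂M/∂y = -6x^2y + 12xy^2 + 4xy + 2y and ∂N/∂x = -6x^2y + 12xy^2 + 4xy + 2y; equal, so the equation is exact.
Integrate M with respect to x (treating y as constant): ∫M dx = 3x^2 - x^3y^2 + 2x^2y^3 + x^2y^2 + xy^2 + h(y).
Differentiate w.r.t. y and set equal to N: all terms match, so h'(y) = 0 and h is a constant absorbed into C.
General solution: 3x^2 - x^3y^2 + 2x^2y^3 + x^2y^2 + xy^2 = C.


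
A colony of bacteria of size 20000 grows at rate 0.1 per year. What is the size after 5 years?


The ODE dP/dt = 0.1P has solution P(t) = P(0)e^(0.1t).
Substitute P(0) = 20000 and t = 5: P(5) = 20000 e^(0.50) ≈ 32974.


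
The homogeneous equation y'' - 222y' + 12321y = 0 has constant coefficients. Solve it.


Characteristic equation: r² - 222r + 12321 = 0, i.e. (r - 111)² = 0.
Repeated root r = 111; include an x factor for the second linearly independent solution.
General solution: y = (C₁ + C₂x)e^(111x).


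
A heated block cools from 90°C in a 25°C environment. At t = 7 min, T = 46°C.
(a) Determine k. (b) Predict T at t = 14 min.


Newton's law: T(t) = T_a + (T₀ - T_a)e^(-kt).
(a) Use T(7) = 46: (46 - 25)/(90 - 25) = e^(-k·7), so k = -ln(0.323)/7 ≈ 0.1614.
(b) Apply k to t = 14: T(14) = 25 + (65)e^(-2.260) ≈ 31.8°C.


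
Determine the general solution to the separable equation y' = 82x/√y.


Separate: √y dy = 82x dx.
Integrate: (2/3)y^(3/2) = 41x² + C.


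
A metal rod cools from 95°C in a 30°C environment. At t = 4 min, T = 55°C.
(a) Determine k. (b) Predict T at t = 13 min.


Newton's law: T(t) = T_a + (T₀ - T_a)e^(-kt).
(a) Use T(4) = 55: (55 - 30)/(95 - 30) = e^(-k·4), so k = -ln(0.385)/4 ≈ 0.2389.
(b) Apply k to t = 13: T(13) = 30 + (65)e^(-3.105) ≈ 32.9°C.


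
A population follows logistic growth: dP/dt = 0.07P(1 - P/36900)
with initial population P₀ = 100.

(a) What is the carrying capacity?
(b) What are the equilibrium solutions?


Logistic ODE dP/dt = 0.07P(1 - P/36900) has equilibria where dP/dt = 0, i.e. P = 0 or P = 36900.
The coefficient (1 - P/K) = 0 when P = K, identifying K = 36900 as the carrying capacity.
(a) K = 36900; (b) equilibria P = 0 and P = 36900.


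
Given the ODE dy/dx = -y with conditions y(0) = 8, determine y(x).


General solution of y' = -y is y = Ce^(-x).
Apply y(0) = 8: C = 8.
Particular solution: y = 8e^(-x).


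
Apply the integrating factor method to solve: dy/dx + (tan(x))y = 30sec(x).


P(x) = tan(x) ⇒ μ = e^(∫tan(x)dx) = sec(x).
(sec(x) y)' = 30sec²(x) ⇒ sec(x) y = 30tan(x) + C.
Multiply by cos(x): y = 30sin(x) + C·cos(x).


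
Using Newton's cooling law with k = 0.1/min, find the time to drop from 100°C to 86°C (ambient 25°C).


From T(t) = T_a + (T₀ - T_a)e^(-kt), set T(t) = 86:
(86 - 25) / (100 - 25) = e^(-0.1t), so t = -ln(0.813)/0.1 ≈ 2.1 minutes.


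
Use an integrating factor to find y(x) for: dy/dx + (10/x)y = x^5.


P(x) = 10/x ⇒ μ = x^10.
(x^10 y)' = x^10·x^5 = x^15.
Integrate: x^10 y = x^16/(16) + C.
Solve for y: y = (1/16)x^6 + C/x^10.


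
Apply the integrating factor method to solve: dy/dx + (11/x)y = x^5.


P(x) = 11/x ⇒ μ = x^11.
(x^11 y)' = x^16 ⇒ x^11 y = x^17/(17) + C.
Solve for y: y = (1/17)x^6 + C/x^11.


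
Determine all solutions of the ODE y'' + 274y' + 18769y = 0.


Characteristic equation: r² + 274r + 18769 = 0, i.e. (r + 137)² = 0.
Repeated root r = -137; include an x factor for the second linearly independent solution.
General solution: y = (C₁ + C₂x)e^(-137x).


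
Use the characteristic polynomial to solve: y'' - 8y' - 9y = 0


Characteristic equation: r² - 8r - 9 = 0.
Factor: (r + 1)(r - 9) = 0 ⇒ r = -1, 9 (distinct real).
General solution: y = C₁e^(-x) + C₂e^(9x).


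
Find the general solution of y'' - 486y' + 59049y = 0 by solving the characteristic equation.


Characteristic equation: r² - 486r + 59049 = 0, i.e. (r - 243)² = 0.
Repeated root r = 243; include an x factor for the second linearly independent solution.
General solution: y = (C₁ + C₂x)e^(243x).


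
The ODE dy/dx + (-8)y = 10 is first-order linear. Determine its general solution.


P(x) = -8 ⇒ μ = e^(-8x).
(μ y)' = 10e^(-8x) ⇒ μ y = -(5/4)e^(-8x) + C.
Divide by μ: y = -5/4 + Ce^(8x).


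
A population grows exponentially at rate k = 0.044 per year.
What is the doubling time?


Exponential growth: P(t) = P₀ e^(0.044t). Set P(t)/P₀ = 2: e^(0.044t) = 2.
Solve: t = ln(2)/0.044 ≈ 15.75 years.


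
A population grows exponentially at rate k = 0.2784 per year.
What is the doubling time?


Exponential growth: P(t) = P₀ e^(0.2784t). Set P(t)/P₀ = 2: e^(0.2784t) = 2.
Solve: t = ln(2)/0.2784 ≈ 2.49 years.


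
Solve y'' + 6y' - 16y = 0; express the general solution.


Characteristic equation: r² + 6r - 16 = 0.
Factor: (r - 2)(r + 8) = 0 ⇒ r = 2, -8 (distinct real).
General solution: y = C₁e^(2x) + C₂e^(-8x).


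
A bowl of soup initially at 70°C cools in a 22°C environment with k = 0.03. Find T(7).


Newton's law: dT/dt = -k(T - T_a) has solution T(t) = T_a + (T₀ - T_a)e^(-kt).
Plug in T_a = 22, T₀ = 70, k = 0.03, t = 7: T(7) = 22 + (48)e^(-0.21) ≈ 60.9°C.


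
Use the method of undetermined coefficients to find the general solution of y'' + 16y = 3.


Homogeneous part: r² + 16 = 0 ⇒ r = ±4i, so y_h = C₁cos(4x) + C₂sin(4x).
Try constant y_p = A; plug in: 16A = 3 ⇒ A = 3/16.
General solution: y = C₁cos(4x) + C₂sin(4x) + 3/16.


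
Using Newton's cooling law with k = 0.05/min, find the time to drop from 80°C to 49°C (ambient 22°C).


From T(t) = T_a + (T₀ - T_a)e^(-kt), set T(t) = 49:
(49 - 22) / (80 - 22) = e^(-0.05t), so t = -ln(0.466)/0.05 ≈ 15.3 minutes.


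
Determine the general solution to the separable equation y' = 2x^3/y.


Separate variables: y dy = 2x^3 dx.
Integrate both sides: y²/2 = (1/2)x^4 + C₀.
Multiply by 2: y² = x^4 + C.


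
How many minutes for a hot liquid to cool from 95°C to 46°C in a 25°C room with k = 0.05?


From T(t) = T_a + (T₀ - T_a)e^(-kt), set T(t) = 46:
(46 - 25) / (95 - 25) = e^(-0.05t), so t = -ln(0.300)/0.05 ≈ 24.1 minutes.


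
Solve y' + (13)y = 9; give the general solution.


P(x) = 13, Q(x) = 9; integrating factor μ = e^(13x).
(μ y)' = 9e^(13x) ⇒ μ y = (9/13)e^(13x) + C.
Divide by μ: y = 9/13 + Ce^(-13x).


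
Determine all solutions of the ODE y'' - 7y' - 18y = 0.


Characteristic equation: r² - 7r - 18 = 0.
Factor: (r + 2)(r - 9) = 0 ⇒ r = -2, 9 (distinct real).
General solution: y = C₁e^(-2x) + C₂e^(9x).


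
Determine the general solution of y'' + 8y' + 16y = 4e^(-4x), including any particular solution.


Characteristic polynomial (r + 4)² = 0; repeated root r = -4.
y_h = (C₁ + C₂x)e^(-4x). Forcing matches the repeated root (resonance), so try y_p = Ax² e^(-4x).
Substitute and solve for A: 2A = 4, so A = 2.
General solution: y = (C₁ + C₂x + 2x²)e^(-4x).


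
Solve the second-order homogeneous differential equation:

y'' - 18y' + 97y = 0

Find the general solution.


Characteristic equation: r² - 18r + 97 = 0.
Discriminant is negative; roots r = 9 ± 4i (complex conjugate pair).
General solution uses e^(α x)(C₁ cos(β x) + C₂ sin(β x)): y = e^(9x)(C₁cos(4x) + C₂sin(4x)).


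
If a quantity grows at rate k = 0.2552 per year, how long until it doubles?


Exponential growth: P(t) = P₀ e^(0.2552t). Set P(t)/P₀ = 2: e^(0.2552t) = 2.
Solve: t = ln(2)/0.2552 ≈ 2.72 years.


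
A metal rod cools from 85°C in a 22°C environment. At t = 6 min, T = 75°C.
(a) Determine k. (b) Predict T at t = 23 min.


Newton's law: T(t) = T_a + (T₀ - T_a)e^(-kt).
(a) Use T(6) = 75: (75 - 22)/(85 - 22) = e^(-k·6), so k = -ln(0.841)/6 ≈ 0.0288.
(b) Apply k to t = 23: T(23) = 22 + (63)e^(-0.663) ≈ 54.5°C.


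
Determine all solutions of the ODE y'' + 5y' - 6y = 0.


Characteristic equation: r² + 5r - 6 = 0.
Factor: (r + 6)(r - 1) = 0 ⇒ r = -6, 1 (distinct real).
General solution: y = C₁e^(-6x) + C₂e^(x).


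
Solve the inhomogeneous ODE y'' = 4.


Characteristic polynomial (r - 0)² = 0; repeated root r = 0.
y_h = (C₁ + C₂x). Forcing matches the repeated root (resonance), so try y_p = Ax².
Substitute and solve for A: 2A = 4, so A = 2.
General solution: y = C₁ + C₂x + 2x².


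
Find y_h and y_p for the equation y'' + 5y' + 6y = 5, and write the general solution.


Characteristic roots of r² + 5r + 6 = 0 are -2, -3.
y_h = C₁e^(-2x) + C₂e^(-3x).
Constant forcing; try y_p = A. Then 6A = 5 ⇒ A = 5/6.
General solution: y = C₁e^(-2x) + C₂e^(-3x) + 5/6.


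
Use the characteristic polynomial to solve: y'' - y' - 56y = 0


Characteristic equation: r² - r - 56 = 0.
Factor: (r - 8)(r + 7) = 0 ⇒ r = 8, -7 (distinct real).
General solution: y = C₁e^(8x) + C₂e^(-7x).


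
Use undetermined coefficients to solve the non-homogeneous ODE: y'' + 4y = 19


Homogeneous part: r² + 4 = 0 ⇒ r = ±2i, so y_h = C₁cos(2x) + C₂sin(2x).
Try constant y_p = A; plug in: 4A = 19 ⇒ A = 19/4.
General solution: y = C₁cos(2x) + C₂sin(2x) + 19/4.


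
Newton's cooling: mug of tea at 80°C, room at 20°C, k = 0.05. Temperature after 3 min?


Newton's law: dT/dt = -k(T - T_a) has solution T(t) = T_a + (T₀ - T_a)e^(-kt).
Plug in T_a = 20, T₀ = 80, k = 0.05, t = 3: T(3) = 20 + (60)e^(-0.15) ≈ 71.6°C.


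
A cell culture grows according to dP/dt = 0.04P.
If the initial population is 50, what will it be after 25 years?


The ODE dP/dt = 0.04P has solution P(t) = P(0)e^(0.04t).
Substitute P(0) = 50 and t = 25: P(25) = 50 e^(1.00) ≈ 136.


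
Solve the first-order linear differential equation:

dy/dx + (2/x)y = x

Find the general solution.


P(x) = 2/x ⇒ μ = x^2.
(x^2 y)' = x^3 ⇒ x^2 y = x^4/(4) + C.
Solve for y: y = (1/4)x^2 + C/x^2.


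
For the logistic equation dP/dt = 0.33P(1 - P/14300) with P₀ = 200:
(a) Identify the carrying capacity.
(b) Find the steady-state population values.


Logistic ODE dP/dt = 0.33P(1 - P/14300) has equilibria where dP/dt = 0, i.e. P = 0 or P = 14300.
The coefficient (1 - P/K) = 0 when P = K, identifying K = 14300 as the carrying capacity.
(a) K = 14300; (b) equilibria P = 0 and P = 14300.


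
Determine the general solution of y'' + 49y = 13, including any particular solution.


Homogeneous part: r² + 49 = 0 ⇒ r = ±7i, so y_h = C₁cos(7x) + C₂sin(7x).
Try constant y_p = A; plug in: 49A = 13 ⇒ A = 13/49.
General solution: y = C₁cos(7x) + C₂sin(7x) + 13/49.


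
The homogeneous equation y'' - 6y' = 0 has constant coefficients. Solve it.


Characteristic equation: r² - 6r = 0.
Factor: (r - 0)(r - 6) = 0 ⇒ r = 0, 6 (distinct real).
General solution: y = C₁ + C₂e^(6x).


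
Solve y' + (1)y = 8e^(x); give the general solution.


P(x) = 1 ⇒ μ = e^(x).
(μ y)' = 8e^(2x) ⇒ μ y = (8/2)e^(2x) + C.
Divide by μ: y = 4e^(x) + Ce^(-x).


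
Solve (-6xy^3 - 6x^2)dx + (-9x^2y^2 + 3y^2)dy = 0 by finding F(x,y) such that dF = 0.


Check exactness: ∂M/∂y = -18xy^2 and ∂N/∂x = -18xy^2; equal, so the equation is exact.
Integrate M with respect to x (treating y as constant): ∫M dx = -3x^2y^3 - 2x^3 + h(y).
Differentiate w.r.t. y and set equal to N: the x-dependent terms already match, leaving h'(y) = 3y^2. Integrate: h(y) = y^3.
So F(x,y) = -3x^2y^3 - 2x^3 + y^3.
General solution: -3x^2y^3 - 2x^3 + y^3 = C.


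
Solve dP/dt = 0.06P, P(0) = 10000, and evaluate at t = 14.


The ODE dP/dt = 0.06P has solution P(t) = P(0)e^(0.06t).
Substitute P(0) = 10000 and t = 14: P(14) = 10000 e^(0.84) ≈ 23164.


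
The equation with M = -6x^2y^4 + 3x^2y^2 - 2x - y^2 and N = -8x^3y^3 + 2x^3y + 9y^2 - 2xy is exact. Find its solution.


Check exactness: ∂M/∂y = -24x^2y^3 + 6x^2y - 2y and ∂N/∂x = -24x^2y^3 + 6x^2y - 2y; equal, so the equation is exact.
Integrate M with respect to x (treating y as constant): ∫M dx = -2x^3y^4 + x^3y^2 - x^2 - xy^2 + h(y).
Differentiate w.r.t. y and set equal to N: the x-dependent terms already match, leaving h'(y) = 9y^2. Integrate: h(y) = 3y^3.
So F(x,y) = -2x^3y^4 + x^3y^2 + 3y^3 - x^2 - xy^2.
General solution: -2x^3y^4 + x^3y^2 + 3y^3 - x^2 - xy^2 = C.


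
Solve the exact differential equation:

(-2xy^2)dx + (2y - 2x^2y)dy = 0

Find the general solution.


Check exactness: ∂M/∂y = -4xy and ∂N/∂x = -4xy; equal, so the equation is exact.
Integrate M with respect to x (treating y as constant): ∫M dx = -x^2y^2 + h(y).
Differentiate w.r.t. y and set equal to N: the x-dependent terms already match, leaving h'(y) = 2y. Integrate: h(y) = y^2.
So F(x,y) = y^2 - x^2y^2.
General solution: y^2 - x^2y^2 = C.


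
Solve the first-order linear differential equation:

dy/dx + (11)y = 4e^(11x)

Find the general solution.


P(x) = 11 ⇒ μ = e^(11x).
(μ y)' = 4e^(22x) ⇒ μ y = (4/22)e^(22x) + C.
Divide by μ: y = (2/11)e^(11x) + Ce^(-11x).


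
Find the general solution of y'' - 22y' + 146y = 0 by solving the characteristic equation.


Characteristic equation: r² - 22r + 146 = 0.
Discriminant is negative; roots r = 11 ± 5i (complex conjugate pair).
General solution uses e^(α x)(C₁ cos(β x) + C₂ sin(β x)): y = e^(11x)(C₁cos(5x) + C₂sin(5x)).


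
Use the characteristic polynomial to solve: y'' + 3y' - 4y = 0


Characteristic equation: r² + 3r - 4 = 0.
Factor: (r - 1)(r + 4) = 0 ⇒ r = 1, -4 (distinct real).
General solution: y = C₁e^(x) + C₂e^(-4x).


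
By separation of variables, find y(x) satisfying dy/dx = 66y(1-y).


Separate: dy/[y(1-y)] = 66 dx.
Partial fractions: 1/[y(1-y)] = 1/y + 1/(1-y).
Integrate: ln|y/(1-y)| = 66x + C₀.
Solve for y: y = 1/(1 + Ce^(-66x)).


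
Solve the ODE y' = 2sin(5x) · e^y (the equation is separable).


Separate: e^(-y) dy = 2sin(5x) dx.
Integrate: -e^(-y) = -(2/5)cos(5x) + C₀.
Rearrange: e^(-y) = (2/5)cos(5x) + C.


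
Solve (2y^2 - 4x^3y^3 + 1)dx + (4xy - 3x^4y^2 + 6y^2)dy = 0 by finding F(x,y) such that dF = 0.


Check exactness: ∂M/∂y = 4y - 12x^3y^2 and ∂N/∂x = 4y - 12x^3y^2; equal, so the equation is exact.
Integrate M with respect to x (treating y as constant): ∫M dx = 2xy^2 - x^4y^3 + x + h(y).
Differentiate w.r.t. y and set equal to N: the x-dependent terms already match, leaving h'(y) = 6y^2. Integrate: h(y) = 2y^3.
So F(x,y) = 2xy^2 - x^4y^3 + x + 2y^3.
General solution: 2xy^2 - x^4y^3 + x + 2y^3 = C.


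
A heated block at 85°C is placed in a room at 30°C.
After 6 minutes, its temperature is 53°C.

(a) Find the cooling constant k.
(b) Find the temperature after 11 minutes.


Newton's law: T(t) = T_a + (T₀ - T_a)e^(-kt).
(a) Use T(6) = 53: (53 - 30)/(85 - 30) = e^(-k·6), so k = -ln(0.418)/6 ≈ 0.1453.
(b) Apply k to t = 11: T(11) = 30 + (55)e^(-1.598) ≈ 41.1°C.


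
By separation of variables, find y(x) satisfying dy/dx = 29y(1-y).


Separate: dy/[y(1-y)] = 29 dx.
Partial fractions: 1/[y(1-y)] = 1/y + 1/(1-y).
Integrate: ln|y/(1-y)| = 29x + C₀.
Solve for y: y = 1/(1 + Ce^(-29x)).


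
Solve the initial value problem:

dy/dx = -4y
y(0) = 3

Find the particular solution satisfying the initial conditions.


General solution of y' = -4y is y = Ce^(-4x).
Apply y(0) = 3: C = 3.
Particular solution: y = 3e^(-4x).


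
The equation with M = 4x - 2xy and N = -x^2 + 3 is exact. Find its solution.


Check exactness: ∂M/∂y = -2x and ∂N/∂x = -2x; equal, so the equation is exact.
Integrate M with respect to x (treating y as constant): ∫M dx = 2x^2 - x^2y + h(y).
Differentiate w.r.t. y and set equal to N: the x-dependent terms already match, leaving h'(y) = 3. Integrate: h(y) = 3y.
So F(x,y) = 2x^2 - x^2y + 3y.
General solution: 2x^2 - x^2y + 3y = C.


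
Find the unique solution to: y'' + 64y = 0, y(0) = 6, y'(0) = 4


Characteristic roots of r² + 64 = 0 are ±8i, so y = C₁cos(8x) + C₂sin(8x).
Apply y(0) = 6: C₁ = 6. Differentiate and apply y'(0) = 4: 8·C₂ = 4, so C₂ = 1/2.
Particular solution: y = 6cos(8x) + (1/2)sin(8x).


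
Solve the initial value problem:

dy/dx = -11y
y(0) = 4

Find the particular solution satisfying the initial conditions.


General solution of y' = -11y is y = Ce^(-11x).
Apply y(0) = 4: C = 4.
Particular solution: y = 4e^(-11x).


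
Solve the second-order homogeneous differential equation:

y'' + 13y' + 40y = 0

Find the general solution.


Characteristic equation: r² + 13r + 40 = 0.
Factor: (r + 5)(r + 8) = 0 ⇒ r = -5, -8 (distinct real).
General solution: y = C₁e^(-5x) + C₂e^(-8x).


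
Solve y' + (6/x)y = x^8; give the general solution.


P(x) = 6/x ⇒ μ = x^6.
(x^6 y)' = x^14 ⇒ x^6 y = x^15/(15) + C.
Solve for y: y = (1/15)x^9 + C/x^6.


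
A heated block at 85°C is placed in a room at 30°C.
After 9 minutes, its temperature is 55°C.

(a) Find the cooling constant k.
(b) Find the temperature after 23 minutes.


Newton's law: T(t) = T_a + (T₀ - T_a)e^(-kt).
(a) Use T(9) = 55: (55 - 30)/(85 - 30) = e^(-k·9), so k = -ln(0.455)/9 ≈ 0.0876.
(b) Apply k to t = 23: T(23) = 30 + (55)e^(-2.015) ≈ 37.3°C.
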